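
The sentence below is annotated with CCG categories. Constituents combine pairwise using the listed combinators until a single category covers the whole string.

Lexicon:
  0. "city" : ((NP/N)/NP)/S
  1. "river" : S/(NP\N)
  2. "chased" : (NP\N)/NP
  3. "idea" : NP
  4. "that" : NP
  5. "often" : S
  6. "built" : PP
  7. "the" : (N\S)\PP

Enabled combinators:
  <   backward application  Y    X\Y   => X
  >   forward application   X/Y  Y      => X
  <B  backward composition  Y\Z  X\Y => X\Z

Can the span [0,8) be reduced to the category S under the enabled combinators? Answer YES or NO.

((NP/N)/NP)/S S/(NP\N) (NP\N)/NP NP NP S PP (N\S)\PP
CKY chart[0,8] = {NP}; S ∉ chart

NO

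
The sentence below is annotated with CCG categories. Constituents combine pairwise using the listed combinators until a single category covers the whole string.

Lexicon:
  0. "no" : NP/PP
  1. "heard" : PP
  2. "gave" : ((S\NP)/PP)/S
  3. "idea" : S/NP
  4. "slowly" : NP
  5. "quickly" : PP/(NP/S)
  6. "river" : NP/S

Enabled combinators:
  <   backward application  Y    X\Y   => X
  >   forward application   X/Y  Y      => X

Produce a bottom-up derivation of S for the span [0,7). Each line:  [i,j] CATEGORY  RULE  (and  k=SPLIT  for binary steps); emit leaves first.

[0,7] S   <
  [0,2] NP   >
    [0,1] "no" : NP/PP
    [1,2] "heard" : PP
  [2,7] S\NP   >
    [2,5] (S\NP)/PP   >
      [2,3] "gave" : ((S\NP)/PP)/S
      [3,5] S   >
        [3,4] "idea" : S/NP
        [4,5] "slowly" : NP
    [5,7] PP   >
      [5,6] "quickly" : PP/(NP/S)
      [6,7] "river" : NP/S

[0,1] NP/PP  lex  "no"
[1,2] PP  lex  "heard"
[0,2] NP  >  k=1
[2,3] ((S\NP)/PP)/S  lex  "gave"
[3,4] S/NP  lex  "idea"
[4,5] NP  lex  "slowly"
[3,5] S  >  k=4
[2,5] (S\NP)/PP  >  k=3
[5,6] PP/(NP/S)  lex  "quickly"
[6,7] NP/S  lex  "river"
[5,7] PP  >  k=6
[2,7] S\NP  >  k=5
[0,7] S  <  k=2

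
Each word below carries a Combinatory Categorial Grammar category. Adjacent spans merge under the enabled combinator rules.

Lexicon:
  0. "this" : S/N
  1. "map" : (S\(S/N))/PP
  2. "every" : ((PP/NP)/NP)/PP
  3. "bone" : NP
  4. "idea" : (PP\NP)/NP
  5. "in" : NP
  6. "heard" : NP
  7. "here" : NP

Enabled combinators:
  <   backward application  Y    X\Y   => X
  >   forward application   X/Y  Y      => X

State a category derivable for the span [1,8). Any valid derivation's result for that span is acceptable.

S\(S/N)

[0,8] S   <
  [0,1] "this" : S/N
  [1,8] S\(S/N)   >
    [1,2] "map" : (S\(S/N))/PP
    [2,8] PP   >
      [2,7] PP/NP   >
        [2,6] (PP/NP)/NP   >
          [2,3] "every" : ((PP/NP)/NP)/PP
          [3,6] PP   <
            [3,4] "bone" : NP
            [4,6] PP\NP   >
              [4,5] "idea" : (PP\NP)/NP
              [5,6] "in" : NP
        [6,7] "heard" : NP
      [7,8] "here" : NP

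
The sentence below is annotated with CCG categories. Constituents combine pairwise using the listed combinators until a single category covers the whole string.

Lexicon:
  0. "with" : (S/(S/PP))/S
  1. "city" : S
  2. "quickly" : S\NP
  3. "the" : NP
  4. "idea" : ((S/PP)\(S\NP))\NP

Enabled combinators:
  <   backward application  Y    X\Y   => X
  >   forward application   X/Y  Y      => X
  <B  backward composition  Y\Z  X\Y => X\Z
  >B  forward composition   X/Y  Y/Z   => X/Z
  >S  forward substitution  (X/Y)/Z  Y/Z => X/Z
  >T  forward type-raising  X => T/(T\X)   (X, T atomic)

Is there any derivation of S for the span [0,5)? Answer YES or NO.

YES

[0,5] S   >
  [0,2] S/(S/PP)   >
    [0,1] "with" : (S/(S/PP))/S
    [1,2] "city" : S
  [2,5] S/PP   <
    [2,3] "quickly" : S\NP
    [3,5] (S/PP)\(S\NP)   <
      [3,4] "the" : NP
      [4,5] "idea" : ((S/PP)\(S\NP))\NP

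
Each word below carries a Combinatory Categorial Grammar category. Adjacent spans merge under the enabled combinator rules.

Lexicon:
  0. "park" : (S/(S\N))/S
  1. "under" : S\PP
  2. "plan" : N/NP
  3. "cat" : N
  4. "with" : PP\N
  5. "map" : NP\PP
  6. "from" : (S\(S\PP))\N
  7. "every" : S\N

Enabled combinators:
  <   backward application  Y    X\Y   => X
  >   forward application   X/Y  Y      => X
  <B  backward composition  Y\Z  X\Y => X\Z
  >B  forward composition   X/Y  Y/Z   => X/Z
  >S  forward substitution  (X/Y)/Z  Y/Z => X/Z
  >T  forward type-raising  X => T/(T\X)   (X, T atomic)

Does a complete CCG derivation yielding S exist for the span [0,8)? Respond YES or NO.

[0,8] S   >
  [0,7] S/(S\N)   >
    [0,1] "park" : (S/(S\N))/S
    [1,7] S   <
      [1,2] "under" : S\PP
      [2,7] S\(S\PP)   <
        [2,6] N   >
          [2,3] "plan" : N/NP
          [3,6] NP   >
            [3,4] NP/(NP\N)   >T
              [3,4] "cat" : N
            [4,6] NP\N   <B
              [4,5] "with" : PP\N
              [5,6] "map" : NP\PP
        [6,7] "from" : (S\(S\PP))\N
  [7,8] "every" : S\N

YES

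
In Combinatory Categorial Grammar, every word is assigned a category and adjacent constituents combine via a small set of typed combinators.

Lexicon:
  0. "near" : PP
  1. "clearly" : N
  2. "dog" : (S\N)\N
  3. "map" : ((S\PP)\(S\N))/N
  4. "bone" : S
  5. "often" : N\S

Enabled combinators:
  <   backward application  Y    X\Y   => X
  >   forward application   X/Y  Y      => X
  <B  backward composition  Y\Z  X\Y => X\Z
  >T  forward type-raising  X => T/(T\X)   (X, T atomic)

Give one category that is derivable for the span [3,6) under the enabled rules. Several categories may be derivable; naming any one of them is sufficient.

[0,6] S   <
  [0,1] "near" : PP
  [1,6] S\PP   <
    [1,3] S\N   <
      [1,2] "clearly" : N
      [2,3] "dog" : (S\N)\N
    [3,6] (S\PP)\(S\N)   >
      [3,4] "map" : ((S\PP)\(S\N))/N
      [4,6] N   <
        [4,5] "bone" : S
        [5,6] "often" : N\S

(S\PP)\(S\N)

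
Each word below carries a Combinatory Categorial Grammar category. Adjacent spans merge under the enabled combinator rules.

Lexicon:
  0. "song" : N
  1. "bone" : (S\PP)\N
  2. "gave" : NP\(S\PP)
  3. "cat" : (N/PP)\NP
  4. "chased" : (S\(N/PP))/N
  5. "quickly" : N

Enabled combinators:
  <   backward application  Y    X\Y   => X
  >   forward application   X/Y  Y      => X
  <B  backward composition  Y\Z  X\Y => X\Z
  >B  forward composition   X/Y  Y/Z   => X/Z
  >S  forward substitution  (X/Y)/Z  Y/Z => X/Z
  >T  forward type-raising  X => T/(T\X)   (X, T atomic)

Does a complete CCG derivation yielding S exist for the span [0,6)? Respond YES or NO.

YES

[0,6] S   <
  [0,4] N/PP   <
    [0,3] NP   <
      [0,1] "song" : N
      [1,3] NP\N   <B
        [1,2] "bone" : (S\PP)\N
        [2,3] "gave" : NP\(S\PP)
    [3,4] "cat" : (N/PP)\NP
  [4,6] S\(N/PP)   >
    [4,5] "chased" : (S\(N/PP))/N
    [5,6] "quickly" : N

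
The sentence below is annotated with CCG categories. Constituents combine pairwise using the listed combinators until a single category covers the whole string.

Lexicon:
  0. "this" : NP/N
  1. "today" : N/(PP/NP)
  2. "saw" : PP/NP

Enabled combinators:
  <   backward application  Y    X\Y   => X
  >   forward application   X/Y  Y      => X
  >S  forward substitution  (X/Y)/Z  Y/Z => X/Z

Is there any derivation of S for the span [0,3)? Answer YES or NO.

NP/N N/(PP/NP) PP/NP
CKY chart[0,3] = {NP}; S ∉ chart

NO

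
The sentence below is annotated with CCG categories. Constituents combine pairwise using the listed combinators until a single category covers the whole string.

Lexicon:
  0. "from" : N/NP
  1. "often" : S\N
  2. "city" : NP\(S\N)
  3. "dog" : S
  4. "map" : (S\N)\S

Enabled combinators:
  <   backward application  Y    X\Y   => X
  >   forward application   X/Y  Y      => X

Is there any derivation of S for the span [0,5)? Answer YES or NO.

YES

[0,5] S   <
  [0,3] N   >
    [0,1] "from" : N/NP
    [1,3] NP   <
      [1,2] "often" : S\N
      [2,3] "city" : NP\(S\N)
  [3,5] S\N   <
    [3,4] "dog" : S
    [4,5] "map" : (S\N)\S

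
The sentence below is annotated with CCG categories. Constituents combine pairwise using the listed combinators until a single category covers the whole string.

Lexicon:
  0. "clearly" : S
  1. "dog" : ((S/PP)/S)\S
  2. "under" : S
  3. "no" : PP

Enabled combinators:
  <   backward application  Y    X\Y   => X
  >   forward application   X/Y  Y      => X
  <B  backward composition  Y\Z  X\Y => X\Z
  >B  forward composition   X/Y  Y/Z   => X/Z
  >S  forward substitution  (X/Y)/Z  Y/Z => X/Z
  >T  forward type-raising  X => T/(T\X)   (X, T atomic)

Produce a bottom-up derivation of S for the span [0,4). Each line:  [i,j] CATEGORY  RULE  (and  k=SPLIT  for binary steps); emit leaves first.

[0,4] S   >
  [0,3] S/PP   >
    [0,2] (S/PP)/S   <
      [0,1] "clearly" : S
      [1,2] "dog" : ((S/PP)/S)\S
    [2,3] "under" : S
  [3,4] "no" : PP

[0,1] S  lex  "clearly"
[1,2] ((S/PP)/S)\S  lex  "dog"
[0,2] (S/PP)/S  <  k=1
[2,3] S  lex  "under"
[0,3] S/PP  >  k=2
[3,4] PP  lex  "no"
[0,4] S  >  k=3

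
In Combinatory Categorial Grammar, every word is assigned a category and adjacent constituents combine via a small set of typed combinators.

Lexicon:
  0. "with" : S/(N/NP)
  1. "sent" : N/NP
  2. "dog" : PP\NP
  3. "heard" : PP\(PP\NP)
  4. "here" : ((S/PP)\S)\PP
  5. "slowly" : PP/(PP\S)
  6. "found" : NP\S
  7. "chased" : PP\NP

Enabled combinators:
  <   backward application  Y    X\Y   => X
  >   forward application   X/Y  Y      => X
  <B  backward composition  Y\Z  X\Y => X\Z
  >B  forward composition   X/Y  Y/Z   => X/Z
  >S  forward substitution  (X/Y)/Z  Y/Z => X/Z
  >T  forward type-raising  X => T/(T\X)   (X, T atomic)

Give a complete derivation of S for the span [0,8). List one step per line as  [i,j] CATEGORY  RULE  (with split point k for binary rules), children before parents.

[0,1] S/(N/NP)  lex  "with"
[1,2] N/NP  lex  "sent"
[0,2] S  >  k=1
[2,3] PP\NP  lex  "dog"
[3,4] PP\(PP\NP)  lex  "heard"
[2,4] PP  <  k=3
[4,5] ((S/PP)\S)\PP  lex  "here"
[2,5] (S/PP)\S  <  k=4
[0,5] S/PP  <  k=2
[5,6] PP/(PP\S)  lex  "slowly"
[6,7] NP\S  lex  "found"
[7,8] PP\NP  lex  "chased"
[6,8] PP\S  <B  k=7
[5,8] PP  >  k=6
[0,8] S  >  k=5

[0,8] S   >
  [0,5] S/PP   <
    [0,2] S   >
      [0,1] "with" : S/(N/NP)
      [1,2] "sent" : N/NP
    [2,5] (S/PP)\S   <
      [2,4] PP   <
        [2,3] "dog" : PP\NP
        [3,4] "heard" : PP\(PP\NP)
      [4,5] "here" : ((S/PP)\S)\PP
  [5,8] PP   >
    [5,6] "slowly" : PP/(PP\S)
    [6,8] PP\S   <B
      [6,7] "found" : NP\S
      [7,8] "chased" : PP\NP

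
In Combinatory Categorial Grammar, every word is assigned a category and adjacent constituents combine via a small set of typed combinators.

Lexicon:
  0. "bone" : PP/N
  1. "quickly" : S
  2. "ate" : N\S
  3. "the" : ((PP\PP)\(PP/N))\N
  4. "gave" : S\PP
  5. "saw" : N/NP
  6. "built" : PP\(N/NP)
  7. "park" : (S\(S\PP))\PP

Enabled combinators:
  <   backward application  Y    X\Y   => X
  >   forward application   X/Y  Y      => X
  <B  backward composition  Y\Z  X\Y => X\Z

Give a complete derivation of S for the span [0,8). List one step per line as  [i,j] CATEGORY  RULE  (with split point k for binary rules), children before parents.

[0,8] S   <
  [0,5] S\PP   <B
    [0,4] PP\PP   <
      [0,1] "bone" : PP/N
      [1,4] (PP\PP)\(PP/N)   <
        [1,3] N   <
          [1,2] "quickly" : S
          [2,3] "ate" : N\S
        [3,4] "the" : ((PP\PP)\(PP/N))\N
    [4,5] "gave" : S\PP
  [5,8] S\(S\PP)   <
    [5,7] PP   <
      [5,6] "saw" : N/NP
      [6,7] "built" : PP\(N/NP)
    [7,8] "park" : (S\(S\PP))\PP

[0,1] PP/N  lex  "bone"
[1,2] S  lex  "quickly"
[2,3] N\S  lex  "ate"
[1,3] N  <  k=2
[3,4] ((PP\PP)\(PP/N))\N  lex  "the"
[1,4] (PP\PP)\(PP/N)  <  k=3
[0,4] PP\PP  <  k=1
[4,5] S\PP  lex  "gave"
[0,5] S\PP  <B  k=4
[5,6] N/NP  lex  "saw"
[6,7] PP\(N/NP)  lex  "built"
[5,7] PP  <  k=6
[7,8] (S\(S\PP))\PP  lex  "park"
[5,8] S\(S\PP)  <  k=7
[0,8] S  <  k=5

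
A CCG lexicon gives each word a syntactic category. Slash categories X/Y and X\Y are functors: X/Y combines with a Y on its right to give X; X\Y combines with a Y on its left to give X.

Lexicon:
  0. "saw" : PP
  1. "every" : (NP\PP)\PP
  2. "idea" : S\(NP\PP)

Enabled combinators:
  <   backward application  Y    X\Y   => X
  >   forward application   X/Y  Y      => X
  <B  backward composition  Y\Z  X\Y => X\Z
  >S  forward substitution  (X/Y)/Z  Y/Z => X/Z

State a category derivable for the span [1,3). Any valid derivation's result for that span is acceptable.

[0,3] S   <
  [0,1] "saw" : PP
  [1,3] S\PP   <B
    [1,2] "every" : (NP\PP)\PP
    [2,3] "idea" : S\(NP\PP)

S\PP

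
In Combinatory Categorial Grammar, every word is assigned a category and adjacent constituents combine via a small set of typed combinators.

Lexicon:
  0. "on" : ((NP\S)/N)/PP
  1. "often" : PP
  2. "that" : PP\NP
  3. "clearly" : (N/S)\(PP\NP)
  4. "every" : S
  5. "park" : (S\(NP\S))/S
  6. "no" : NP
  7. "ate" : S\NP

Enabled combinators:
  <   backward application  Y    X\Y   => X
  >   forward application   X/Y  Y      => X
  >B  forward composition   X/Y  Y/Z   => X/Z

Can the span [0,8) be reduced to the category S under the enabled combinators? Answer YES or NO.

YES

[0,8] S   <
  [0,5] NP\S   >
    [0,2] (NP\S)/N   >
      [0,1] "on" : ((NP\S)/N)/PP
      [1,2] "often" : PP
    [2,5] N   >
      [2,4] N/S   <
        [2,3] "that" : PP\NP
        [3,4] "clearly" : (N/S)\(PP\NP)
      [4,5] "every" : S
  [5,8] S\(NP\S)   >
    [5,6] "park" : (S\(NP\S))/S
    [6,8] S   <
      [6,7] "no" : NP
      [7,8] "ate" : S\NP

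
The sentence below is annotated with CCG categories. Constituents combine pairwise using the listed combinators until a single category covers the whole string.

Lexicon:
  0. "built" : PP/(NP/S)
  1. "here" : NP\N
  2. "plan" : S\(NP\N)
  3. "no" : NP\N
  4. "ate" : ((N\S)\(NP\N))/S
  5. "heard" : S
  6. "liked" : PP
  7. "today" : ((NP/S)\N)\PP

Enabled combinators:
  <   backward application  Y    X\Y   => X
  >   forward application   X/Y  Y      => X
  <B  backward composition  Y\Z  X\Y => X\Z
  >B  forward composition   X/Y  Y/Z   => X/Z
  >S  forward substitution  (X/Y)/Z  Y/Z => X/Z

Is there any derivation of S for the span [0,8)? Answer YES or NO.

PP/(NP/S) NP\N S\(NP\N) NP\N ((N\S)\(NP\N))/S S PP ((NP/S)\N)\PP
CKY chart[0,8] = {PP}; S ∉ chart

NO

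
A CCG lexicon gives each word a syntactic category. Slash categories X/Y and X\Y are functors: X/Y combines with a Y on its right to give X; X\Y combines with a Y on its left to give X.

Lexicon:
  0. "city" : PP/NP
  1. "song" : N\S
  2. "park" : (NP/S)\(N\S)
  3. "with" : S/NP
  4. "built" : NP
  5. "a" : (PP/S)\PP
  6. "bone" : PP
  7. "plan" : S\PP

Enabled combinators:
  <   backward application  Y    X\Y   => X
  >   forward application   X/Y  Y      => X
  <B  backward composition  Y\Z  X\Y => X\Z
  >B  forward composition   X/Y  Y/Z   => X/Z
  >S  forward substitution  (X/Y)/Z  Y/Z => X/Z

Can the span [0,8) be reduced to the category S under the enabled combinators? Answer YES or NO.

NO

PP/NP N\S (NP/S)\(N\S) S/NP NP (PP/S)\PP PP S\PP
CKY chart[0,8] = {PP}; S ∉ chart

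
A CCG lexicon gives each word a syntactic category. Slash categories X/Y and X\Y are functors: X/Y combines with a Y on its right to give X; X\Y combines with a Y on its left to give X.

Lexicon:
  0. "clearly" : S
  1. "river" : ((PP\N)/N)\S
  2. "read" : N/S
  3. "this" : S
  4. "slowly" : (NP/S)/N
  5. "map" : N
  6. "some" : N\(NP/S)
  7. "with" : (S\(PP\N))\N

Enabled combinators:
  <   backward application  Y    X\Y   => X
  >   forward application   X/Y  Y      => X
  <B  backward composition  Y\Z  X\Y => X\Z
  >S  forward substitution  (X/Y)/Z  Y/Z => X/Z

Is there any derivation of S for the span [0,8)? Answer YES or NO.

[0,8] S   <
  [0,4] PP\N   >
    [0,2] (PP\N)/N   <
      [0,1] "clearly" : S
      [1,2] "river" : ((PP\N)/N)\S
    [2,4] N   >
      [2,3] "read" : N/S
      [3,4] "this" : S
  [4,8] S\(PP\N)   <
    [4,7] N   <
      [4,6] NP/S   >
        [4,5] "slowly" : (NP/S)/N
        [5,6] "map" : N
      [6,7] "some" : N\(NP/S)
    [7,8] "with" : (S\(PP\N))\N

YES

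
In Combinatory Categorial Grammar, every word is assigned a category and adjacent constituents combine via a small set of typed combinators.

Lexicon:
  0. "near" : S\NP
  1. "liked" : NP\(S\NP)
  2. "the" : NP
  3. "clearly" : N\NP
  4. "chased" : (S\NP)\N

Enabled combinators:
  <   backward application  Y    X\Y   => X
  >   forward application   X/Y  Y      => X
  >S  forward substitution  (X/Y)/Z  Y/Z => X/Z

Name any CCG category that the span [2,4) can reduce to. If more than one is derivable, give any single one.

[0,5] S   <
  [0,2] NP   <
    [0,1] "near" : S\NP
    [1,2] "liked" : NP\(S\NP)
  [2,5] S\NP   <
    [2,4] N   <
      [2,3] "the" : NP
      [3,4] "clearly" : N\NP
    [4,5] "chased" : (S\NP)\N

N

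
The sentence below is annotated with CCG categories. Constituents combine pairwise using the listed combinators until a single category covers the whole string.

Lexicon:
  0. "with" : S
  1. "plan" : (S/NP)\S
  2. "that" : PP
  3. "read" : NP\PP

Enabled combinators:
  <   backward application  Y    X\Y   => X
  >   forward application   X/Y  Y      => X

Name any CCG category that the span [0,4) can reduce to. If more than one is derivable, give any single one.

S

[0,4] S   >
  [0,2] S/NP   <
    [0,1] "with" : S
    [1,2] "plan" : (S/NP)\S
  [2,4] NP   <
    [2,3] "that" : PP
    [3,4] "read" : NP\PP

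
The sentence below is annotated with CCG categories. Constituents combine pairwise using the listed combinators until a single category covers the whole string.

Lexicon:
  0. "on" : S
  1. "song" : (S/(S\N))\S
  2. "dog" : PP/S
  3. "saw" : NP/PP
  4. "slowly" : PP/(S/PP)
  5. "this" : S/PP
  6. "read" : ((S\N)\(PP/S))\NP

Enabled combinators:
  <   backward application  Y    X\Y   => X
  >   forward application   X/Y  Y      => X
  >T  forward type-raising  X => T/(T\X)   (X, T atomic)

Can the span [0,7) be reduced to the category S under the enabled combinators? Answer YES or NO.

YES

[0,7] S   >
  [0,2] S/(S\N)   <
    [0,1] "on" : S
    [1,2] "song" : (S/(S\N))\S
  [2,7] S\N   <
    [2,3] "dog" : PP/S
    [3,7] (S\N)\(PP/S)   <
      [3,6] NP   >
        [3,4] "saw" : NP/PP
        [4,6] PP   >
          [4,5] "slowly" : PP/(S/PP)
          [5,6] "this" : S/PP
      [6,7] "read" : ((S\N)\(PP/S))\NP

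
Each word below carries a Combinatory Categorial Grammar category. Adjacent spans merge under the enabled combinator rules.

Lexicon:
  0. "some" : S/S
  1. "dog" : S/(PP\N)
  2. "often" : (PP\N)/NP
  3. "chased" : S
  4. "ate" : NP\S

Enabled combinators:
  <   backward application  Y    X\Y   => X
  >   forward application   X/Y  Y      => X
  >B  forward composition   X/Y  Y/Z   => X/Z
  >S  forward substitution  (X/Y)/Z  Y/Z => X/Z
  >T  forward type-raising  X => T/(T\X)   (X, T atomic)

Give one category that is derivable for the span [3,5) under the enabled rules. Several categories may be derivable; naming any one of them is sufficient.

NP

[0,5] S   >
  [0,3] S/NP   >B
    [0,1] "some" : S/S
    [1,3] S/NP   >B
      [1,2] "dog" : S/(PP\N)
      [2,3] "often" : (PP\N)/NP
  [3,5] NP   <
    [3,4] "chased" : S
    [4,5] "ate" : NP\S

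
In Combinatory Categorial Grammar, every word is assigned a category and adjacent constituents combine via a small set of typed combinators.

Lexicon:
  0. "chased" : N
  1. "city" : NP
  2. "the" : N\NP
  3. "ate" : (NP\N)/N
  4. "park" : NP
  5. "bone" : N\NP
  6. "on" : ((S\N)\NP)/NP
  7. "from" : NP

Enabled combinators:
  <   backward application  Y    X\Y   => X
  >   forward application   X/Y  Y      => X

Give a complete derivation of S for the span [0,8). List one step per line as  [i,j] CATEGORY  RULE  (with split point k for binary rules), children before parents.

[0,1] N  lex  "chased"
[1,2] NP  lex  "city"
[2,3] N\NP  lex  "the"
[1,3] N  <  k=2
[3,4] (NP\N)/N  lex  "ate"
[4,5] NP  lex  "park"
[5,6] N\NP  lex  "bone"
[4,6] N  <  k=5
[3,6] NP\N  >  k=4
[1,6] NP  <  k=3
[6,7] ((S\N)\NP)/NP  lex  "on"
[7,8] NP  lex  "from"
[6,8] (S\N)\NP  >  k=7
[1,8] S\N  <  k=6
[0,8] S  <  k=1

[0,8] S   <
  [0,1] "chased" : N
  [1,8] S\N   <
    [1,6] NP   <
      [1,3] N   <
        [1,2] "city" : NP
        [2,3] "the" : N\NP
      [3,6] NP\N   >
        [3,4] "ate" : (NP\N)/N
        [4,6] N   <
          [4,5] "park" : NP
          [5,6] "bone" : N\NP
    [6,8] (S\N)\NP   >
      [6,7] "on" : ((S\N)\NP)/NP
      [7,8] "from" : NP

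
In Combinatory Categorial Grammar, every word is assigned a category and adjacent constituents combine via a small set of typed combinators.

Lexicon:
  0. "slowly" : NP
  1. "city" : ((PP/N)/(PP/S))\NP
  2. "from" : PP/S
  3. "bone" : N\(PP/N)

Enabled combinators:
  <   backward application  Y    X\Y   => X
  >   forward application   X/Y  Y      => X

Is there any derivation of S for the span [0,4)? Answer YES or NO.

NP ((PP/N)/(PP/S))\NP PP/S N\(PP/N)
CKY chart[0,4] = {N}; S ∉ chart

NO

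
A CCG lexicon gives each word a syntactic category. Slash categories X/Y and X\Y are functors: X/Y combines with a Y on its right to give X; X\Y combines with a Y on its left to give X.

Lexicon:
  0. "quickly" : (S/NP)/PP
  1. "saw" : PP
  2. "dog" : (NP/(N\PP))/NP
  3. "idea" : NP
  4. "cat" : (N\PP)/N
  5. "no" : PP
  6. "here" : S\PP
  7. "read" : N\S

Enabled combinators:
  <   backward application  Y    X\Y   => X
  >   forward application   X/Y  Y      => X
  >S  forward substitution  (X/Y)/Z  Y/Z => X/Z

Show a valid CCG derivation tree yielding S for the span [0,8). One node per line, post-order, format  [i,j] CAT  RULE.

[0,1] (S/NP)/PP  lex  "quickly"
[1,2] PP  lex  "saw"
[0,2] S/NP  >  k=1
[2,3] (NP/(N\PP))/NP  lex  "dog"
[3,4] NP  lex  "idea"
[2,4] NP/(N\PP)  >  k=3
[4,5] (N\PP)/N  lex  "cat"
[5,6] PP  lex  "no"
[6,7] S\PP  lex  "here"
[5,7] S  <  k=6
[7,8] N\S  lex  "read"
[5,8] N  <  k=7
[4,8] N\PP  >  k=5
[2,8] NP  >  k=4
[0,8] S  >  k=2

[0,8] S   >
  [0,2] S/NP   >
    [0,1] "quickly" : (S/NP)/PP
    [1,2] "saw" : PP
  [2,8] NP   >
    [2,4] NP/(N\PP)   >
      [2,3] "dog" : (NP/(N\PP))/NP
      [3,4] "idea" : NP
    [4,8] N\PP   >
      [4,5] "cat" : (N\PP)/N
      [5,8] N   <
        [5,7] S   <
          [5,6] "no" : PP
          [6,7] "here" : S\PP
        [7,8] "read" : N\S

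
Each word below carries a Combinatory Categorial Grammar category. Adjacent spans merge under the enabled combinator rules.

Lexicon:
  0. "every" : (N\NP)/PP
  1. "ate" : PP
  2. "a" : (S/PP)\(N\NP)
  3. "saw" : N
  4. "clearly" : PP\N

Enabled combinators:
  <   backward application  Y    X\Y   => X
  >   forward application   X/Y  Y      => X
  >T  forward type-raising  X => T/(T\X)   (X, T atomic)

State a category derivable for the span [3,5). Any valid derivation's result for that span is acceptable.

[0,5] S   >
  [0,3] S/PP   <
    [0,2] N\NP   >
      [0,1] "every" : (N\NP)/PP
      [1,2] "ate" : PP
    [2,3] "a" : (S/PP)\(N\NP)
  [3,5] PP   <
    [3,4] "saw" : N
    [4,5] "clearly" : PP\N

PP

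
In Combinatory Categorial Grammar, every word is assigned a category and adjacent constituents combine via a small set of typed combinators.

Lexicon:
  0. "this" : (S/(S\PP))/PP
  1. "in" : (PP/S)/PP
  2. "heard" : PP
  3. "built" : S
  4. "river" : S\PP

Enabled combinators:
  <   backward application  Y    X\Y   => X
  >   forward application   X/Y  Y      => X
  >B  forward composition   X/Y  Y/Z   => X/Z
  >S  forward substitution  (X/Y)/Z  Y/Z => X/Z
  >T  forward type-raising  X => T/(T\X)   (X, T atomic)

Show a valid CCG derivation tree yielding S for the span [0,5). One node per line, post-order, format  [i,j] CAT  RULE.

[0,1] (S/(S\PP))/PP  lex  "this"
[1,2] (PP/S)/PP  lex  "in"
[2,3] PP  lex  "heard"
[1,3] PP/S  >  k=2
[3,4] S  lex  "built"
[1,4] PP  >  k=3
[0,4] S/(S\PP)  >  k=1
[4,5] S\PP  lex  "river"
[0,5] S  >  k=4

[0,5] S   >
  [0,4] S/(S\PP)   >
    [0,1] "this" : (S/(S\PP))/PP
    [1,4] PP   >
      [1,3] PP/S   >
        [1,2] "in" : (PP/S)/PP
        [2,3] "heard" : PP
      [3,4] "built" : S
  [4,5] "river" : S\PP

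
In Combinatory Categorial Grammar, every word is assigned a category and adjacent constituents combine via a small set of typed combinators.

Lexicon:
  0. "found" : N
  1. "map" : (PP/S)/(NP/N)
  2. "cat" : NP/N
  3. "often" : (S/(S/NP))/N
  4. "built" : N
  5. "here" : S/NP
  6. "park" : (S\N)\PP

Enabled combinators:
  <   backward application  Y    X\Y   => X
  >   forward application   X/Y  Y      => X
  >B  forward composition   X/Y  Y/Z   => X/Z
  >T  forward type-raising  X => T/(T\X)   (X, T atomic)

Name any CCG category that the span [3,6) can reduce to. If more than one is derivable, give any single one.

[0,7] S   <
  [0,1] "found" : N
  [1,7] S\N   <
    [1,6] PP   >
      [1,3] PP/S   >
        [1,2] "map" : (PP/S)/(NP/N)
        [2,3] "cat" : NP/N
      [3,6] S   >
        [3,5] S/(S/NP)   >
          [3,4] "often" : (S/(S/NP))/N
          [4,5] "built" : N
        [5,6] "here" : S/NP
    [6,7] "park" : (S\N)\PP

S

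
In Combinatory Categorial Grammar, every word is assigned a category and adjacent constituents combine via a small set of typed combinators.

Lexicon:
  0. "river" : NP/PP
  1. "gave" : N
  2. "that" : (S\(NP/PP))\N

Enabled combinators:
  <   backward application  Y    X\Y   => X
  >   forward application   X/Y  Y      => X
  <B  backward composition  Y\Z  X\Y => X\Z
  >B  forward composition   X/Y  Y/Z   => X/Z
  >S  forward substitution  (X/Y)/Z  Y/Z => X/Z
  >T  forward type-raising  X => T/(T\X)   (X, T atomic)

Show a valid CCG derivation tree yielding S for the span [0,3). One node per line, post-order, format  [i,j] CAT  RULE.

[0,3] S   <
  [0,1] "river" : NP/PP
  [1,3] S\(NP/PP)   <
    [1,2] "gave" : N
    [2,3] "that" : (S\(NP/PP))\N

[0,1] NP/PP  lex  "river"
[1,2] N  lex  "gave"
[2,3] (S\(NP/PP))\N  lex  "that"
[1,3] S\(NP/PP)  <  k=2
[0,3] S  <  k=1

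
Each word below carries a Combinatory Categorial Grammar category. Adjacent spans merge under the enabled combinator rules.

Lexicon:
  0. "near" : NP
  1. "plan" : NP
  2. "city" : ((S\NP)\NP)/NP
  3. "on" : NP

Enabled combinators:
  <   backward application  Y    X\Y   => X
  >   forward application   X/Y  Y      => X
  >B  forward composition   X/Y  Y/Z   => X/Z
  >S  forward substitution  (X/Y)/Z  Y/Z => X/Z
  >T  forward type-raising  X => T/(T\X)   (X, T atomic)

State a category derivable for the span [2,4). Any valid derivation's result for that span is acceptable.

(S\NP)\NP

[0,4] S   <
  [0,1] "near" : NP
  [1,4] S\NP   <
    [1,2] "plan" : NP
    [2,4] (S\NP)\NP   >
      [2,3] "city" : ((S\NP)\NP)/NP
      [3,4] "on" : NP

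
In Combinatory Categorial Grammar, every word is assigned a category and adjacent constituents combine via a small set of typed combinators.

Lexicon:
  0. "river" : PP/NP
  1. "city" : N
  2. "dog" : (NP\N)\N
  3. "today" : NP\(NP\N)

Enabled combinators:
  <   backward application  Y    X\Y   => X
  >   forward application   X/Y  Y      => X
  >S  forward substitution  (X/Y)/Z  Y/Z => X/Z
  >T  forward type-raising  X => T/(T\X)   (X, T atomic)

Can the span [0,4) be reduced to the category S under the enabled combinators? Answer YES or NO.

NO

PP/NP N (NP\N)\N NP\(NP\N)
CKY chart[0,4] = {N/(N\PP), NP/(NP\PP), PP, PP/(PP\PP), S/(S\PP)}; S ∉ chart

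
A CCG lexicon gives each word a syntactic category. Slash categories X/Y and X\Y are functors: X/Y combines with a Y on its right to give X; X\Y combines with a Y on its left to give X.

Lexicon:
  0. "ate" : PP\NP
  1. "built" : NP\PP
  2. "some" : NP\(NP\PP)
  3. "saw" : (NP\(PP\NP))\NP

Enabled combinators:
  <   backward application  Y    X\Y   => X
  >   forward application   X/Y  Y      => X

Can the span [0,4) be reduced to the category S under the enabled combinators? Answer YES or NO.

PP\NP NP\PP NP\(NP\PP) (NP\(PP\NP))\NP
CKY chart[0,4] = {NP}; S ∉ chart

NO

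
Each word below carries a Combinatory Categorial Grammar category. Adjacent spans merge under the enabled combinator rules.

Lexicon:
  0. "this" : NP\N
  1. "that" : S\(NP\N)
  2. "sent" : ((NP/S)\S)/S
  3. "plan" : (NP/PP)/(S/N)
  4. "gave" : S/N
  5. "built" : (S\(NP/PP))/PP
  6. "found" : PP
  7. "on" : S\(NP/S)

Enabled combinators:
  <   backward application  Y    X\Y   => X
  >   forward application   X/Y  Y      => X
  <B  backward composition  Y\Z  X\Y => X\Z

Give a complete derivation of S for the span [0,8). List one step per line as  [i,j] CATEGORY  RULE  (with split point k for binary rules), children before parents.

[0,1] NP\N  lex  "this"
[1,2] S\(NP\N)  lex  "that"
[0,2] S  <  k=1
[2,3] ((NP/S)\S)/S  lex  "sent"
[3,4] (NP/PP)/(S/N)  lex  "plan"
[4,5] S/N  lex  "gave"
[3,5] NP/PP  >  k=4
[5,6] (S\(NP/PP))/PP  lex  "built"
[6,7] PP  lex  "found"
[5,7] S\(NP/PP)  >  k=6
[3,7] S  <  k=5
[2,7] (NP/S)\S  >  k=3
[0,7] NP/S  <  k=2
[7,8] S\(NP/S)  lex  "on"
[0,8] S  <  k=7

[0,8] S   <
  [0,7] NP/S   <
    [0,2] S   <
      [0,1] "this" : NP\N
      [1,2] "that" : S\(NP\N)
    [2,7] (NP/S)\S   >
      [2,3] "sent" : ((NP/S)\S)/S
      [3,7] S   <
        [3,5] NP/PP   >
          [3,4] "plan" : (NP/PP)/(S/N)
          [4,5] "gave" : S/N
        [5,7] S\(NP/PP)   >
          [5,6] "built" : (S\(NP/PP))/PP
          [6,7] "found" : PP
  [7,8] "on" : S\(NP/S)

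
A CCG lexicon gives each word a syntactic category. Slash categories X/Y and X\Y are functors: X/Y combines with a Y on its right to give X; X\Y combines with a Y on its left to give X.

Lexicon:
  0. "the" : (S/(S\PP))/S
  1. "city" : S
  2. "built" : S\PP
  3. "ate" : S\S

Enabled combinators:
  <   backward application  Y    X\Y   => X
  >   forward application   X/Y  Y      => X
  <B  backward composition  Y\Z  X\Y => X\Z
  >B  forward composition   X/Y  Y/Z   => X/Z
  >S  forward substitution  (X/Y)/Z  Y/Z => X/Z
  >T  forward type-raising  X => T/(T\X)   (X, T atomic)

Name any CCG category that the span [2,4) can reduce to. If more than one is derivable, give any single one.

[0,4] S   >
  [0,2] S/(S\PP)   >
    [0,1] "the" : (S/(S\PP))/S
    [1,2] "city" : S
  [2,4] S\PP   <B
    [2,3] "built" : S\PP
    [3,4] "ate" : S\S

S\PP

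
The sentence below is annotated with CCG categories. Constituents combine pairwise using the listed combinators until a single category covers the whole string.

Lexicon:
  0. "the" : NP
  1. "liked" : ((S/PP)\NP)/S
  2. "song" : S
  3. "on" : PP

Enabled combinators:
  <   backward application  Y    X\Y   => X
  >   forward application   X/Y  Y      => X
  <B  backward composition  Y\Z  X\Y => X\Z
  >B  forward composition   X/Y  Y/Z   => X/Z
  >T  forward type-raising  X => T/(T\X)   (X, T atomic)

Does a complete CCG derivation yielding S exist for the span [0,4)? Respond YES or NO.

YES

[0,4] S   >
  [0,3] S/PP   <
    [0,1] "the" : NP
    [1,3] (S/PP)\NP   >
      [1,2] "liked" : ((S/PP)\NP)/S
      [2,3] "song" : S
  [3,4] "on" : PP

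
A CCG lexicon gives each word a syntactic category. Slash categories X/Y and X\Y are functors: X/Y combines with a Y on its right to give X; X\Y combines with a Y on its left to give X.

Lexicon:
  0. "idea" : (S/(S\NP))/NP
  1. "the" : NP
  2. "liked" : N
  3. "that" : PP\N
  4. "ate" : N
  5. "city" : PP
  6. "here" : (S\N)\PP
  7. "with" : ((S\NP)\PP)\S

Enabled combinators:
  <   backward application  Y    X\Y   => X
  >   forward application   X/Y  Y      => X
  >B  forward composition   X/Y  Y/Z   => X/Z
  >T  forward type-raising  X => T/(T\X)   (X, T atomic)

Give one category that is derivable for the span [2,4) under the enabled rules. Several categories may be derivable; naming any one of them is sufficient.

PP

[0,8] S   >
  [0,2] S/(S\NP)   >
    [0,1] "idea" : (S/(S\NP))/NP
    [1,2] "the" : NP
  [2,8] S\NP   <
    [2,4] PP   >
      [2,3] PP/(PP\N)   >T
        [2,3] "liked" : N
      [3,4] "that" : PP\N
    [4,8] (S\NP)\PP   <
      [4,7] S   <
        [4,5] "ate" : N
        [5,7] S\N   <
          [5,6] "city" : PP
          [6,7] "here" : (S\N)\PP
      [7,8] "with" : ((S\NP)\PP)\S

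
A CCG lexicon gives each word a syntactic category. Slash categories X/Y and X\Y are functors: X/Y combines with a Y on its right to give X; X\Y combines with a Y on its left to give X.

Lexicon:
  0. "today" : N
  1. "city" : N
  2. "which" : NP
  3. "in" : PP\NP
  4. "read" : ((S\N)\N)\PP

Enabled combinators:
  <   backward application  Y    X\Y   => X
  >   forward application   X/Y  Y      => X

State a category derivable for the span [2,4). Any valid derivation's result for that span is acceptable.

[0,5] S   <
  [0,1] "today" : N
  [1,5] S\N   <
    [1,2] "city" : N
    [2,5] (S\N)\N   <
      [2,4] PP   <
        [2,3] "which" : NP
        [3,4] "in" : PP\NP
      [4,5] "read" : ((S\N)\N)\PP

PP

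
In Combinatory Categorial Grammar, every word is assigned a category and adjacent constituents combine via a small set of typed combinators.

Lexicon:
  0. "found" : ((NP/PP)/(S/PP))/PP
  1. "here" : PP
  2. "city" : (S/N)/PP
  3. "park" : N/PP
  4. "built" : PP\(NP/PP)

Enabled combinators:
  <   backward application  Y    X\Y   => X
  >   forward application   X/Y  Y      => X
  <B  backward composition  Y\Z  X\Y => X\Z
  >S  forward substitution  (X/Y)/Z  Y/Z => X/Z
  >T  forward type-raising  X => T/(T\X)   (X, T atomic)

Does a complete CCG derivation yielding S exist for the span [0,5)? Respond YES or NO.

((NP/PP)/(S/PP))/PP PP (S/N)/PP N/PP PP\(NP/PP)
CKY chart[0,5] = {N/(N\PP), NP/(NP\PP), PP, PP/(PP\PP), S/(S\PP)}; S ∉ chart

NO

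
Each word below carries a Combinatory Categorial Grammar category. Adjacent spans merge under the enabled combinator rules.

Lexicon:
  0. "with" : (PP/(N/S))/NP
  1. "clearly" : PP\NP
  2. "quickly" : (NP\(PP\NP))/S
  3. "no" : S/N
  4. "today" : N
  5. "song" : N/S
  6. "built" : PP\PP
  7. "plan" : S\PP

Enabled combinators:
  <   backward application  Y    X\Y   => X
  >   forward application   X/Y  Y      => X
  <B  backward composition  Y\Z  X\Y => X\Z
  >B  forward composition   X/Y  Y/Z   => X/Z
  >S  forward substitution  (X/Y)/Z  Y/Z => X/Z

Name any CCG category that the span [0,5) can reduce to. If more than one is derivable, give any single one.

PP/(N/S)

[0,8] S   <
  [0,6] PP   >
    [0,5] PP/(N/S)   >
      [0,1] "with" : (PP/(N/S))/NP
      [1,5] NP   <
        [1,2] "clearly" : PP\NP
        [2,5] NP\(PP\NP)   >
          [2,3] "quickly" : (NP\(PP\NP))/S
          [3,5] S   >
            [3,4] "no" : S/N
            [4,5] "today" : N
    [5,6] "song" : N/S
  [6,8] S\PP   <B
    [6,7] "built" : PP\PP
    [7,8] "plan" : S\PP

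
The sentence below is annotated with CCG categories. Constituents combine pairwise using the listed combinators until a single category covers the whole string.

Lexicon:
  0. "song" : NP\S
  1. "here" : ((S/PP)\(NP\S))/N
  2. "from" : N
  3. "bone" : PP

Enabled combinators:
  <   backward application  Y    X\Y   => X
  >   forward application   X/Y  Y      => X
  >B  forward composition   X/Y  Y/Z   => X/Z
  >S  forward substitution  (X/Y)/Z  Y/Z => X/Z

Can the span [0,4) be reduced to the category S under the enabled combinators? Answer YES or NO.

YES

[0,4] S   >
  [0,3] S/PP   <
    [0,1] "song" : NP\S
    [1,3] (S/PP)\(NP\S)   >
      [1,2] "here" : ((S/PP)\(NP\S))/N
      [2,3] "from" : N
  [3,4] "bone" : PP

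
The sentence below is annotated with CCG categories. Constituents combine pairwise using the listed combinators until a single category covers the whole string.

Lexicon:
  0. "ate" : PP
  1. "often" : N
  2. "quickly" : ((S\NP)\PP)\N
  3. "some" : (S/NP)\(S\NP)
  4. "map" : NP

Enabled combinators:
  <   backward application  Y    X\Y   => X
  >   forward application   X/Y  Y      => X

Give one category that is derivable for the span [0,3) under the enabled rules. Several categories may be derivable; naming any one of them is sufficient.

S\NP

[0,5] S   >
  [0,4] S/NP   <
    [0,3] S\NP   <
      [0,1] "ate" : PP
      [1,3] (S\NP)\PP   <
        [1,2] "often" : N
        [2,3] "quickly" : ((S\NP)\PP)\N
    [3,4] "some" : (S/NP)\(S\NP)
  [4,5] "map" : NP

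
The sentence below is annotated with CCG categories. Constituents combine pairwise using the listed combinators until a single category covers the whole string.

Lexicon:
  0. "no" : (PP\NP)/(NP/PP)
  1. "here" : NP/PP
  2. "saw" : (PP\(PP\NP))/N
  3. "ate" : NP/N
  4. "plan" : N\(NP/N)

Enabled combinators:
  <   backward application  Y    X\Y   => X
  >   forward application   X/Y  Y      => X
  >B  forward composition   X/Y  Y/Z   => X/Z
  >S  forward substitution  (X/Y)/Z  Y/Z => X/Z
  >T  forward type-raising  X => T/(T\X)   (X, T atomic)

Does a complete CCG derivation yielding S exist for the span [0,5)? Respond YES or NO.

NO

(PP\NP)/(NP/PP) NP/PP (PP\(PP\NP))/N NP/N N\(NP/N)
CKY chart[0,5] = {N/(N\PP), NP/(NP\PP), PP, PP/(PP\PP), S/(S\PP)}; S ∉ chart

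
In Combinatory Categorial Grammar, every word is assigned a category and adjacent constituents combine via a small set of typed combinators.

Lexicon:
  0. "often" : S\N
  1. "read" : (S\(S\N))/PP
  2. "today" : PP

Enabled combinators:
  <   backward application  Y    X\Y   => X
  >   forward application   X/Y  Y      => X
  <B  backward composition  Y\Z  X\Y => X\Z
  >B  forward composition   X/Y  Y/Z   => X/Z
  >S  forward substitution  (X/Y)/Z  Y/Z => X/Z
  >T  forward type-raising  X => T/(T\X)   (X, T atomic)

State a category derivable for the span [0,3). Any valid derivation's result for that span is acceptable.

[0,3] S   <
  [0,1] "often" : S\N
  [1,3] S\(S\N)   >
    [1,2] "read" : (S\(S\N))/PP
    [2,3] "today" : PP

S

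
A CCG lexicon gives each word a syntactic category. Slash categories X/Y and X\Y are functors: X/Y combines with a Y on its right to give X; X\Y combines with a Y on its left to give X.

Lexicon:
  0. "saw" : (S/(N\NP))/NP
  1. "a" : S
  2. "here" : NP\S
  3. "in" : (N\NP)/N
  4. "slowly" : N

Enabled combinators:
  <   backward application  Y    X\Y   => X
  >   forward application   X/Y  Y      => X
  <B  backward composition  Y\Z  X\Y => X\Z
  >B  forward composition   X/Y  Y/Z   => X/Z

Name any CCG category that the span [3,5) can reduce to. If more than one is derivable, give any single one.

N\NP

[0,5] S   >
  [0,3] S/(N\NP)   >
    [0,1] "saw" : (S/(N\NP))/NP
    [1,3] NP   <
      [1,2] "a" : S
      [2,3] "here" : NP\S
  [3,5] N\NP   >
    [3,4] "in" : (N\NP)/N
    [4,5] "slowly" : N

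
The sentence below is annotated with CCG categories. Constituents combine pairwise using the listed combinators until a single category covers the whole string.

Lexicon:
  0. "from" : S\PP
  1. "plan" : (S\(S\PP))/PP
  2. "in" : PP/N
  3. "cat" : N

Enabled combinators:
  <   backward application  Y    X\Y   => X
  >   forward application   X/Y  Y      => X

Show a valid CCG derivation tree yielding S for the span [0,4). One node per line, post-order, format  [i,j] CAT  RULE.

[0,4] S   <
  [0,1] "from" : S\PP
  [1,4] S\(S\PP)   >
    [1,2] "plan" : (S\(S\PP))/PP
    [2,4] PP   >
      [2,3] "in" : PP/N
      [3,4] "cat" : N

[0,1] S\PP  lex  "from"
[1,2] (S\(S\PP))/PP  lex  "plan"
[2,3] PP/N  lex  "in"
[3,4] N  lex  "cat"
[2,4] PP  >  k=3
[1,4] S\(S\PP)  >  k=2
[0,4] S  <  k=1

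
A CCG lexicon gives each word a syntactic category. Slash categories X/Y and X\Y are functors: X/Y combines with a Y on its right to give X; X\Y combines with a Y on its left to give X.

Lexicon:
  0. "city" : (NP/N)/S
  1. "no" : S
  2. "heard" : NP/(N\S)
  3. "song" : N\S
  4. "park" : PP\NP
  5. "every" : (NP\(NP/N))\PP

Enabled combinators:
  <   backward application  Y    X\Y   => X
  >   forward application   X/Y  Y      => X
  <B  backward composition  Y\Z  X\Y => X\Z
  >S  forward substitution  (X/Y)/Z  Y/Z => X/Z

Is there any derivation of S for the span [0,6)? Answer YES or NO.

(NP/N)/S S NP/(N\S) N\S PP\NP (NP\(NP/N))\PP
CKY chart[0,6] = {NP}; S ∉ chart

NO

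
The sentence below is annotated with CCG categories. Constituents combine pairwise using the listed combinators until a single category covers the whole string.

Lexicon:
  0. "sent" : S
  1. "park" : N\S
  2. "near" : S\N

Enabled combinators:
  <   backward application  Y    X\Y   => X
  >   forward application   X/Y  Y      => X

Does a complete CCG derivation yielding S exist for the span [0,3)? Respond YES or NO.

YES

[0,3] S   <
  [0,2] N   <
    [0,1] "sent" : S
    [1,2] "park" : N\S
  [2,3] "near" : S\N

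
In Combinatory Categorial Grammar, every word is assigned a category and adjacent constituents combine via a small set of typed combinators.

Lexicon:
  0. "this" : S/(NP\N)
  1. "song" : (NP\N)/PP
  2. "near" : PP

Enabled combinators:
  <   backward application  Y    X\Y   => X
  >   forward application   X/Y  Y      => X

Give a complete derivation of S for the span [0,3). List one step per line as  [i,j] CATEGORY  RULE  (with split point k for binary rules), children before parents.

[0,3] S   >
  [0,1] "this" : S/(NP\N)
  [1,3] NP\N   >
    [1,2] "song" : (NP\N)/PP
    [2,3] "near" : PP

[0,1] S/(NP\N)  lex  "this"
[1,2] (NP\N)/PP  lex  "song"
[2,3] PP  lex  "near"
[1,3] NP\N  >  k=2
[0,3] S  >  k=1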